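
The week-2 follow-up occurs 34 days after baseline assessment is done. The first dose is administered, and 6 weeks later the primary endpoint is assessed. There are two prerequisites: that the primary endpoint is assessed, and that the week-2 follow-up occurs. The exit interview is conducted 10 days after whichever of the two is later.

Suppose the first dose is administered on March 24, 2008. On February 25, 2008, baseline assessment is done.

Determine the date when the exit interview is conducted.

The first dose is administered: Mar 24, 2008.
The primary endpoint is assessed: Mar 24, 2008 + 6 weeks = May 5, 2008.
Baseline assessment is done: Feb 25, 2008.
The week-2 follow-up occurs: Feb 25, 2008 + 34 days = Mar 30, 2008.
Both prerequisites met — the primary endpoint is assessed (May 5, 2008), the week-2 follow-up occurs (Mar 30, 2008); the later is May 5, 2008.
The exit interview is conducted: May 5, 2008 + 10 days = May 15, 2008.

May 15, 2008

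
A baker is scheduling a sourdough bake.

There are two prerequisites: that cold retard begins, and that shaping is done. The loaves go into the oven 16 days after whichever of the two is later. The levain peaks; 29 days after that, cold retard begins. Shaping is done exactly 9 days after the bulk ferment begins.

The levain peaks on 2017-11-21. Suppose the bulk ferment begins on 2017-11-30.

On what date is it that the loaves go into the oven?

The levain peaks: Nov 21, 2017.
Cold retard begins: Nov 21, 2017 + 29 days = Dec 20, 2017.
The bulk ferment begins: Nov 30, 2017.
Shaping is done: Nov 30, 2017 + 9 days = Dec 9, 2017.
Both prerequisites met — cold retard begins (Dec 20, 2017), shaping is done (Dec 9, 2017); the later is Dec 20, 2017.
The loaves go into the oven: Dec 20, 2017 + 16 days = Jan 5, 2018.

2018-01-05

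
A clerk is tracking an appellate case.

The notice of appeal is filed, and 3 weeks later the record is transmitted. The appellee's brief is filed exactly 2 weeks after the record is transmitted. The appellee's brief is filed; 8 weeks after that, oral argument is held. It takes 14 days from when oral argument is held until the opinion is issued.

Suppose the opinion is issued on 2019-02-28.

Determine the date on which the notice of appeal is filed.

The opinion is issued: Feb 28, 2019.
Oral argument is held: Feb 28, 2019 − 14 days = Feb 14, 2019.
The appellee's brief is filed: Feb 14, 2019 − 8 weeks = Dec 20, 2018.
The record is transmitted: Dec 20, 2018 − 2 weeks = Dec 6, 2018.
The notice of appeal is filed: Dec 6, 2018 − 3 weeks = Nov 15, 2018.

2018-11-15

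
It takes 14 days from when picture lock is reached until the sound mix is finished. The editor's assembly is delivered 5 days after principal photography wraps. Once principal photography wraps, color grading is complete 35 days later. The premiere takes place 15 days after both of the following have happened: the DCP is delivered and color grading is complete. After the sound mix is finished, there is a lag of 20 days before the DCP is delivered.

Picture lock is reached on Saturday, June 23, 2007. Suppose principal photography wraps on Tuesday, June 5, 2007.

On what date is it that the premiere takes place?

Saturday, August 11, 2007

Picture lock is reached: Jun 23, 2007.
The sound mix is finished: Jun 23, 2007 + 14 days = Jul 7, 2007.
The DCP is delivered: Jul 7, 2007 + 20 days = Jul 27, 2007.
Principal photography wraps: Jun 5, 2007.
Color grading is complete: Jun 5, 2007 + 35 days = Jul 10, 2007.
Both prerequisites met — the DCP is delivered (Jul 27, 2007), color grading is complete (Jul 10, 2007); the later is Jul 27, 2007.
The premiere takes place: Jul 27, 2007 + 15 days = Aug 11, 2007.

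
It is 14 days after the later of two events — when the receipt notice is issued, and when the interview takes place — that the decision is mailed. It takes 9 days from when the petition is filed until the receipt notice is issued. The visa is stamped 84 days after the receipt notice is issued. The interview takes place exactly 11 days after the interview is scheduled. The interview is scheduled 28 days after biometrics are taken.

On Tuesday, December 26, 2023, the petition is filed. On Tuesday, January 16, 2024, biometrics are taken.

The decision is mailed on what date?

The petition is filed: Dec 26, 2023.
The receipt notice is issued: Dec 26, 2023 + 9 days = Jan 4, 2024.
Biometrics are taken: Jan 16, 2024.
The interview is scheduled: Jan 16, 2024 + 28 days = Feb 13, 2024.
The interview takes place: Feb 13, 2024 + 11 days = Feb 24, 2024.
Both prerequisites met — the receipt notice is issued (Jan 4, 2024), the interview takes place (Feb 24, 2024); the later is Feb 24, 2024.
The decision is mailed: Feb 24, 2024 + 14 days = Mar 9, 2024.

Saturday, March 9, 2024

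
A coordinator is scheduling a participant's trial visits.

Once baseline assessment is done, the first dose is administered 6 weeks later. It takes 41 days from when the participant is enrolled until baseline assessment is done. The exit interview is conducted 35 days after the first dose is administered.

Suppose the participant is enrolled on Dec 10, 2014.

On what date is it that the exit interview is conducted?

Apr 7, 2015

The participant is enrolled: Dec 10, 2014.
Baseline assessment is done: Dec 10, 2014 + 41 days = Jan 20, 2015.
The first dose is administered: Jan 20, 2015 + 6 weeks = Mar 3, 2015.
The exit interview is conducted: Mar 3, 2015 + 35 days = Apr 7, 2015.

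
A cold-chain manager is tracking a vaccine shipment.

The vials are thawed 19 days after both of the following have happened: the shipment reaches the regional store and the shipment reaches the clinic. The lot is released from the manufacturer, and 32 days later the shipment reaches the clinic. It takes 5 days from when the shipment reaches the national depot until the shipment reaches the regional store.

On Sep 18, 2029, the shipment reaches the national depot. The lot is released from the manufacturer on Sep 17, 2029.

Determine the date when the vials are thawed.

The shipment reaches the national depot: Sep 18, 2029.
The shipment reaches the regional store: Sep 18, 2029 + 5 days = Sep 23, 2029.
The lot is released from the manufacturer: Sep 17, 2029.
The shipment reaches the clinic: Sep 17, 2029 + 32 days = Oct 19, 2029.
Both prerequisites met — the shipment reaches the regional store (Sep 23, 2029), the shipment reaches the clinic (Oct 19, 2029); the later is Oct 19, 2029.
The vials are thawed: Oct 19, 2029 + 19 days = Nov 7, 2029.

Nov 7, 2029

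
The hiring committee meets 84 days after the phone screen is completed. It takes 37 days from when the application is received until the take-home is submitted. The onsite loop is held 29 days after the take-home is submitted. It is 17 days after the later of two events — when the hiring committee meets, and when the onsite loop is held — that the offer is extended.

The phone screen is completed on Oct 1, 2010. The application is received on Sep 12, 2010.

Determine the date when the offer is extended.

The phone screen is completed: Oct 1, 2010.
The hiring committee meets: Oct 1, 2010 + 84 days = Dec 24, 2010.
The application is received: Sep 12, 2010.
The take-home is submitted: Sep 12, 2010 + 37 days = Oct 19, 2010.
The onsite loop is held: Oct 19, 2010 + 29 days = Nov 17, 2010.
Both prerequisites met — the hiring committee meets (Dec 24, 2010), the onsite loop is held (Nov 17, 2010); the later is Dec 24, 2010.
The offer is extended: Dec 24, 2010 + 17 days = Jan 10, 2011.

Jan 10, 2011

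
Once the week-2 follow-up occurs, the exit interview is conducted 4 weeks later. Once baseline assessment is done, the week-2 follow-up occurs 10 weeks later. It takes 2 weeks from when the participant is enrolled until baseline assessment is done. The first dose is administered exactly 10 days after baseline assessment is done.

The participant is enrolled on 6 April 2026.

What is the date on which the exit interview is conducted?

The participant is enrolled: Apr 6, 2026.
Baseline assessment is done: Apr 6, 2026 + 2 weeks = Apr 20, 2026.
The week-2 follow-up occurs: Apr 20, 2026 + 10 weeks = Jun 29, 2026.
The exit interview is conducted: Jun 29, 2026 + 4 weeks = Jul 27, 2026.

27 July 2026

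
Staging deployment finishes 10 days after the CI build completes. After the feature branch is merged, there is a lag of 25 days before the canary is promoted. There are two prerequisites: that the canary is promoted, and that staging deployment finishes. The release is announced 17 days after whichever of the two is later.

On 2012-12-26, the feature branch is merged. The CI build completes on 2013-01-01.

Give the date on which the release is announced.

The feature branch is merged: Dec 26, 2012.
The canary is promoted: Dec 26, 2012 + 25 days = Jan 20, 2013.
The CI build completes: Jan 1, 2013.
Staging deployment finishes: Jan 1, 2013 + 10 days = Jan 11, 2013.
Both prerequisites met — the canary is promoted (Jan 20, 2013), staging deployment finishes (Jan 11, 2013); the later is Jan 20, 2013.
The release is announced: Jan 20, 2013 + 17 days = Feb 6, 2013.

2013-02-06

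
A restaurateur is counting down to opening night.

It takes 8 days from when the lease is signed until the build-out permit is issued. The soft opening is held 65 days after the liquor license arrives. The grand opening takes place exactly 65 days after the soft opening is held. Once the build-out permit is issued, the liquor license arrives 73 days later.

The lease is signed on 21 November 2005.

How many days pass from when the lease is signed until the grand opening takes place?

Causal path: the lease is signed → the build-out permit is issued → the liquor license arrives → the soft opening is held → the grand opening takes place.
Total delay along the path: 8 + 73 + 65 + 65 = 211 days.

211 days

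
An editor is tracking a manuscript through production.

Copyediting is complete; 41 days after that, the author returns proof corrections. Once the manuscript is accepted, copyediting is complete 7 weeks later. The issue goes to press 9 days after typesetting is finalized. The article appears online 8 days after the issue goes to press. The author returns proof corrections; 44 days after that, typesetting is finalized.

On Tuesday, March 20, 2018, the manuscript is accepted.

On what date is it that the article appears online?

The manuscript is accepted: Mar 20, 2018.
Copyediting is complete: Mar 20, 2018 + 7 weeks = May 8, 2018.
The author returns proof corrections: May 8, 2018 + 41 days = Jun 18, 2018.
Typesetting is finalized: Jun 18, 2018 + 44 days = Aug 1, 2018.
The issue goes to press: Aug 1, 2018 + 9 days = Aug 10, 2018.
The article appears online: Aug 10, 2018 + 8 days = Aug 18, 2018.

Saturday, August 18, 2018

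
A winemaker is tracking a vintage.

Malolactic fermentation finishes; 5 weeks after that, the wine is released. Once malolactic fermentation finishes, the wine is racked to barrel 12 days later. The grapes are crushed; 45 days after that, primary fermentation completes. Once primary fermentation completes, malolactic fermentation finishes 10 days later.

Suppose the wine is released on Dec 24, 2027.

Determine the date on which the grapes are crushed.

The wine is released: Dec 24, 2027.
Malolactic fermentation finishes: Dec 24, 2027 − 5 weeks = Nov 19, 2027.
Primary fermentation completes: Nov 19, 2027 − 10 days = Nov 9, 2027.
The grapes are crushed: Nov 9, 2027 − 45 days = Sep 25, 2027.

Sep 25, 2027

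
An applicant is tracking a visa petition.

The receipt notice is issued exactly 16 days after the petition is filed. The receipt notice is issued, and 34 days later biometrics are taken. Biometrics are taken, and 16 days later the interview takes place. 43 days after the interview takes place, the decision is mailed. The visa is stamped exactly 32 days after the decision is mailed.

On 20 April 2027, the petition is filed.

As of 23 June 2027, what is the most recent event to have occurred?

The petition is filed: Apr 20, 2027.
The receipt notice is issued: Apr 20, 2027 + 16 days = May 6, 2027.
Biometrics are taken: May 6, 2027 + 34 days = Jun 9, 2027.
The interview takes place: Jun 9, 2027 + 16 days = Jun 25, 2027.
The decision is mailed: Jun 25, 2027 + 43 days = Aug 7, 2027.
The visa is stamped: Aug 7, 2027 + 32 days = Sep 8, 2027.
Jun 23, 2027 falls between when biometrics are taken (Jun 9, 2027) and when the interview takes place (Jun 25, 2027).

Biometrics are taken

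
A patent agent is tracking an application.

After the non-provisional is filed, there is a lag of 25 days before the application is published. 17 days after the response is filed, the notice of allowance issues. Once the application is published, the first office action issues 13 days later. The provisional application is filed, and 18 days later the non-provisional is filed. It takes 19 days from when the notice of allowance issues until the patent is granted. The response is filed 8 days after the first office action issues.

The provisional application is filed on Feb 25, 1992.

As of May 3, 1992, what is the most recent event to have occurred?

The provisional application is filed: Feb 25, 1992.
The non-provisional is filed: Feb 25, 1992 + 18 days = Mar 14, 1992.
The application is published: Mar 14, 1992 + 25 days = Apr 8, 1992.
The first office action issues: Apr 8, 1992 + 13 days = Apr 21, 1992.
The response is filed: Apr 21, 1992 + 8 days = Apr 29, 1992.
The notice of allowance issues: Apr 29, 1992 + 17 days = May 16, 1992.
The patent is granted: May 16, 1992 + 19 days = Jun 4, 1992.
May 3, 1992 falls between when the response is filed (Apr 29, 1992) and when the notice of allowance issues (May 16, 1992).

The response is filed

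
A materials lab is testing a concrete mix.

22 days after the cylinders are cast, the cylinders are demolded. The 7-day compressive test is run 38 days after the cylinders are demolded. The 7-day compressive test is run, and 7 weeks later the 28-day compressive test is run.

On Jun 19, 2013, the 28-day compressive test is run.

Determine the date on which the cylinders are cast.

Mar 2, 2013

The 28-day compressive test is run: Jun 19, 2013.
The 7-day compressive test is run: Jun 19, 2013 − 7 weeks = May 1, 2013.
The cylinders are demolded: May 1, 2013 − 38 days = Mar 24, 2013.
The cylinders are cast: Mar 24, 2013 − 22 days = Mar 2, 2013.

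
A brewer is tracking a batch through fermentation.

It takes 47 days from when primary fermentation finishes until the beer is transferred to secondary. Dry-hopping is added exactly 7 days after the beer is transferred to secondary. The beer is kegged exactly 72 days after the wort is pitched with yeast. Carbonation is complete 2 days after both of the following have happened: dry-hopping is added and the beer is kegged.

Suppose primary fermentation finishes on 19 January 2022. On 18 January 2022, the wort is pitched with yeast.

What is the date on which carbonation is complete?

2 April 2022

Primary fermentation finishes: Jan 19, 2022.
The beer is transferred to secondary: Jan 19, 2022 + 47 days = Mar 7, 2022.
Dry-hopping is added: Mar 7, 2022 + 7 days = Mar 14, 2022.
The wort is pitched with yeast: Jan 18, 2022.
The beer is kegged: Jan 18, 2022 + 72 days = Mar 31, 2022.
Both prerequisites met — dry-hopping is added (Mar 14, 2022), the beer is kegged (Mar 31, 2022); the later is Mar 31, 2022.
Carbonation is complete: Mar 31, 2022 + 2 days = Apr 2, 2022.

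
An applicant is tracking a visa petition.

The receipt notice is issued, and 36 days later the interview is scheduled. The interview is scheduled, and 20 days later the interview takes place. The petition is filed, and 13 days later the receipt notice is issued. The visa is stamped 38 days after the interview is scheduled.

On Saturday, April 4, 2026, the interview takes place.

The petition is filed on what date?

The interview takes place: Apr 4, 2026.
The interview is scheduled: Apr 4, 2026 − 20 days = Mar 15, 2026.
The receipt notice is issued: Mar 15, 2026 − 36 days = Feb 7, 2026.
The petition is filed: Feb 7, 2026 − 13 days = Jan 25, 2026.

Sunday, January 25, 2026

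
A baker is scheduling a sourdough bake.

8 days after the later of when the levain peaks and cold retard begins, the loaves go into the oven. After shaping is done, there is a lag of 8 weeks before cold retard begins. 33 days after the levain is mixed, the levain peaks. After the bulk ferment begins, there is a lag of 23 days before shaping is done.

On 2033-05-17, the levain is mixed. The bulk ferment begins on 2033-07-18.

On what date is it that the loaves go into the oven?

2033-10-13

The levain is mixed: May 17, 2033.
The levain peaks: May 17, 2033 + 33 days = Jun 19, 2033.
The bulk ferment begins: Jul 18, 2033.
Shaping is done: Jul 18, 2033 + 23 days = Aug 10, 2033.
Cold retard begins: Aug 10, 2033 + 8 weeks = Oct 5, 2033.
Both prerequisites met — the levain peaks (Jun 19, 2033), cold retard begins (Oct 5, 2033); the later is Oct 5, 2033.
The loaves go into the oven: Oct 5, 2033 + 8 days = Oct 13, 2033.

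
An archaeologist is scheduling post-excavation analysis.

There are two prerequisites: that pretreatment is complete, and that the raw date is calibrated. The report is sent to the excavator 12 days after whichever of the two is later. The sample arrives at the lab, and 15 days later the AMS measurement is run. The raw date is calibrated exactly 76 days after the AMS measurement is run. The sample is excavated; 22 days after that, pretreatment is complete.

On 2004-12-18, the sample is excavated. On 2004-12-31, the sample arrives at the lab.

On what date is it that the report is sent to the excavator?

The sample is excavated: Dec 18, 2004.
Pretreatment is complete: Dec 18, 2004 + 22 days = Jan 9, 2005.
The sample arrives at the lab: Dec 31, 2004.
The AMS measurement is run: Dec 31, 2004 + 15 days = Jan 15, 2005.
The raw date is calibrated: Jan 15, 2005 + 76 days = Apr 1, 2005.
Both prerequisites met — pretreatment is complete (Jan 9, 2005), the raw date is calibrated (Apr 1, 2005); the later is Apr 1, 2005.
The report is sent to the excavator: Apr 1, 2005 + 12 days = Apr 13, 2005.

2005-04-13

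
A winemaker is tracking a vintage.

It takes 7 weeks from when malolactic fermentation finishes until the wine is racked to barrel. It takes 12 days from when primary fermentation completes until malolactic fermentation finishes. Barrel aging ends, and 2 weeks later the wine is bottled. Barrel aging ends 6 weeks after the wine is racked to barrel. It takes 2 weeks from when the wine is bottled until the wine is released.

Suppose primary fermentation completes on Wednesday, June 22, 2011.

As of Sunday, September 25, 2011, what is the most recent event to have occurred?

Primary fermentation completes: Jun 22, 2011.
Malolactic fermentation finishes: Jun 22, 2011 + 12 days = Jul 4, 2011.
The wine is racked to barrel: Jul 4, 2011 + 7 weeks = Aug 22, 2011.
Barrel aging ends: Aug 22, 2011 + 6 weeks = Oct 3, 2011.
The wine is bottled: Oct 3, 2011 + 2 weeks = Oct 17, 2011.
The wine is released: Oct 17, 2011 + 2 weeks = Oct 31, 2011.
Sep 25, 2011 falls between when the wine is racked to barrel (Aug 22, 2011) and when barrel aging ends (Oct 3, 2011).

The wine is racked to barrel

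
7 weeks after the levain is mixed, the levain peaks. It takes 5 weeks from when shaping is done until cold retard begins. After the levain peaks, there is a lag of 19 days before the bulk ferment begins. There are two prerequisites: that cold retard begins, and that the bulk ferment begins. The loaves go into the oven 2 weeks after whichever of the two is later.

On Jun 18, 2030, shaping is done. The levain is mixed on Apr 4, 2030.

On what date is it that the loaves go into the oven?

Shaping is done: Jun 18, 2030.
Cold retard begins: Jun 18, 2030 + 5 weeks = Jul 23, 2030.
The levain is mixed: Apr 4, 2030.
The levain peaks: Apr 4, 2030 + 7 weeks = May 23, 2030.
The bulk ferment begins: May 23, 2030 + 19 days = Jun 11, 2030.
Both prerequisites met — cold retard begins (Jul 23, 2030), the bulk ferment begins (Jun 11, 2030); the later is Jul 23, 2030.
The loaves go into the oven: Jul 23, 2030 + 2 weeks = Aug 6, 2030.

Aug 6, 2030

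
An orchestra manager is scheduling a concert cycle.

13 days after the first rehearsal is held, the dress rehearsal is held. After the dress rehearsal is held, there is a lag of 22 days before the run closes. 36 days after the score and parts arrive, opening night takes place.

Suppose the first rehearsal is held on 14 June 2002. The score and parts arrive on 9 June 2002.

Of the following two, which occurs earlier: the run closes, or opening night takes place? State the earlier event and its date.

Opening night takes place — 15 July 2002

The first rehearsal is held: Jun 14, 2002.
The dress rehearsal is held: Jun 14, 2002 + 13 days = Jun 27, 2002.
The run closes: Jun 27, 2002 + 22 days = Jul 19, 2002.
The score and parts arrive: Jun 9, 2002.
Opening night takes place: Jun 9, 2002 + 36 days = Jul 15, 2002.
Comparing: the run closes on Jul 19, 2002 vs opening night takes place on Jul 15, 2002. Earlier: opening night takes place.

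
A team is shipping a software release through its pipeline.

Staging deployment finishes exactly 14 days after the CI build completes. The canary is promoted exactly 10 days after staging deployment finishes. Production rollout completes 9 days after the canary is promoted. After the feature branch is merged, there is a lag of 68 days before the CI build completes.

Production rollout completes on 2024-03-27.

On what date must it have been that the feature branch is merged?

2023-12-17

Production rollout completes: Mar 27, 2024.
The canary is promoted: Mar 27, 2024 − 9 days = Mar 18, 2024.
Staging deployment finishes: Mar 18, 2024 − 10 days = Mar 8, 2024.
The CI build completes: Mar 8, 2024 − 14 days = Feb 23, 2024.
The feature branch is merged: Feb 23, 2024 − 68 days = Dec 17, 2023.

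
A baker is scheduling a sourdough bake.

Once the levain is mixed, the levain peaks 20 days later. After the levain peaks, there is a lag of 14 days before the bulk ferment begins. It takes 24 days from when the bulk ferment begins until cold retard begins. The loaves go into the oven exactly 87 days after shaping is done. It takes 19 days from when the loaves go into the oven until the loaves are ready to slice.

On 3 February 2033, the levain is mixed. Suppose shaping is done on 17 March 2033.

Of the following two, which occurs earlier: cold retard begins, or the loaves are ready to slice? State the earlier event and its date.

The levain is mixed: Feb 3, 2033.
The levain peaks: Feb 3, 2033 + 20 days = Feb 23, 2033.
The bulk ferment begins: Feb 23, 2033 + 14 days = Mar 9, 2033.
Cold retard begins: Mar 9, 2033 + 24 days = Apr 2, 2033.
Shaping is done: Mar 17, 2033.
The loaves go into the oven: Mar 17, 2033 + 87 days = Jun 12, 2033.
The loaves are ready to slice: Jun 12, 2033 + 19 days = Jul 1, 2033.
Comparing: cold retard begins on Apr 2, 2033 vs the loaves are ready to slice on Jul 1, 2033. Earlier: cold retard begins.

Cold retard begins — 2 April 2033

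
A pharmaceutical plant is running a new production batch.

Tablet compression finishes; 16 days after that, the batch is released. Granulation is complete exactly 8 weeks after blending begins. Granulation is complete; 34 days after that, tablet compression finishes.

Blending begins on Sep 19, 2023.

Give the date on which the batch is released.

Jan 3, 2024

Blending begins: Sep 19, 2023.
Granulation is complete: Sep 19, 2023 + 8 weeks = Nov 14, 2023.
Tablet compression finishes: Nov 14, 2023 + 34 days = Dec 18, 2023.
The batch is released: Dec 18, 2023 + 16 days = Jan 3, 2024.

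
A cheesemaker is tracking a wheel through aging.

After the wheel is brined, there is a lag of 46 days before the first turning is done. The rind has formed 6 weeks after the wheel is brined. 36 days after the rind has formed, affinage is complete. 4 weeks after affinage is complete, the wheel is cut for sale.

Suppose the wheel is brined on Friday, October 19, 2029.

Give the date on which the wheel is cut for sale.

Saturday, February 2, 2030

The wheel is brined: Oct 19, 2029.
The rind has formed: Oct 19, 2029 + 6 weeks = Nov 30, 2029.
Affinage is complete: Nov 30, 2029 + 36 days = Jan 5, 2030.
The wheel is cut for sale: Jan 5, 2030 + 4 weeks = Feb 2, 2030.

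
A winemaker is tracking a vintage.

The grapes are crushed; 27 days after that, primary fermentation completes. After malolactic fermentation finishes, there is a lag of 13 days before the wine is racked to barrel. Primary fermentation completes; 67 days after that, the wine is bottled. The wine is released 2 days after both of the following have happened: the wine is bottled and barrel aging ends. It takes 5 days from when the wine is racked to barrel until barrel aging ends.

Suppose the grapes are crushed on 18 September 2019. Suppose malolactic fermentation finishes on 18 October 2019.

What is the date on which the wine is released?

23 December 2019

The grapes are crushed: Sep 18, 2019.
Primary fermentation completes: Sep 18, 2019 + 27 days = Oct 15, 2019.
The wine is bottled: Oct 15, 2019 + 67 days = Dec 21, 2019.
Malolactic fermentation finishes: Oct 18, 2019.
The wine is racked to barrel: Oct 18, 2019 + 13 days = Oct 31, 2019.
Barrel aging ends: Oct 31, 2019 + 5 days = Nov 5, 2019.
Both prerequisites met — the wine is bottled (Dec 21, 2019), barrel aging ends (Nov 5, 2019); the later is Dec 21, 2019.
The wine is released: Dec 21, 2019 + 2 days = Dec 23, 2019.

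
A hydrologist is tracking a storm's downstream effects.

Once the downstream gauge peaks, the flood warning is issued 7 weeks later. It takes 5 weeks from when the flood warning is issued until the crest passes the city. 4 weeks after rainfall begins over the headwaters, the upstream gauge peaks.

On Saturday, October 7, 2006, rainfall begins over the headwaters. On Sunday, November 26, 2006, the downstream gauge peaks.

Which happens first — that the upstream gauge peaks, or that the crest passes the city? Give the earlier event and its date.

Rainfall begins over the headwaters: Oct 7, 2006.
The upstream gauge peaks: Oct 7, 2006 + 4 weeks = Nov 4, 2006.
The downstream gauge peaks: Nov 26, 2006.
The flood warning is issued: Nov 26, 2006 + 7 weeks = Jan 14, 2007.
The crest passes the city: Jan 14, 2007 + 5 weeks = Feb 18, 2007.
Comparing: the upstream gauge peaks on Nov 4, 2006 vs the crest passes the city on Feb 18, 2007. Earlier: the upstream gauge peaks.

The upstream gauge peaks — Saturday, November 4, 2006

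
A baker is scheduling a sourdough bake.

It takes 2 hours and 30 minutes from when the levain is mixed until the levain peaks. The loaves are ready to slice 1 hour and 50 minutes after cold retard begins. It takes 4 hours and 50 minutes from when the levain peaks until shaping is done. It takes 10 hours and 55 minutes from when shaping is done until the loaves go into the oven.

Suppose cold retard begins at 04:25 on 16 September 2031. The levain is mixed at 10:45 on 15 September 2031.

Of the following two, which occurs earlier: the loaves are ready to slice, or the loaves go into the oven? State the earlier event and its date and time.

Cold retard begins: 04:25 Sep 16, 2031.
The loaves are ready to slice: 04:25 Sep 16, 2031 + 1h50m = 06:15 Sep 16, 2031.
The levain is mixed: 10:45 Sep 15, 2031.
The levain peaks: 10:45 Sep 15, 2031 + 2h30m = 13:15 Sep 15, 2031.
Shaping is done: 13:15 Sep 15, 2031 + 4h50m = 18:05 Sep 15, 2031.
The loaves go into the oven: 18:05 Sep 15, 2031 + 10h55m = 05:00 Sep 16, 2031.
Comparing: the loaves are ready to slice at 06:15 Sep 16, 2031 vs the loaves go into the oven at 05:00 Sep 16, 2031. Earlier: the loaves go into the oven.

The loaves go into the oven — 05:00 on 16 September 2031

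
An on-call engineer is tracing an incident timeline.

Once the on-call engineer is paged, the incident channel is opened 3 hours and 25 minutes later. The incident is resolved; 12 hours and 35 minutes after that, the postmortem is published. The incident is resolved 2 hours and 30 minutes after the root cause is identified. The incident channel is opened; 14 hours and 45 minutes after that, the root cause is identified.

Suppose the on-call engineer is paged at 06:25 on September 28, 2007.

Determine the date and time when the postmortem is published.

15:40 on September 29, 2007

The on-call engineer is paged: 06:25 Sep 28, 2007.
The incident channel is opened: 06:25 Sep 28, 2007 + 3h25m = 09:50 Sep 28, 2007.
The root cause is identified: 09:50 Sep 28, 2007 + 14h45m = 00:35 Sep 29, 2007.
The incident is resolved: 00:35 Sep 29, 2007 + 2h30m = 03:05 Sep 29, 2007.
The postmortem is published: 03:05 Sep 29, 2007 + 12h35m = 15:40 Sep 29, 2007.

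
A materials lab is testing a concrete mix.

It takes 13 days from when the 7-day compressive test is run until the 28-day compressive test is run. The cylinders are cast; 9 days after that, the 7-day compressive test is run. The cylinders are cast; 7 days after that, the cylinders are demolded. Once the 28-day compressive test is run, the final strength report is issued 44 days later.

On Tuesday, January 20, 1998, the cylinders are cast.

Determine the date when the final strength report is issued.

Friday, March 27, 1998

The cylinders are cast: Jan 20, 1998.
The 7-day compressive test is run: Jan 20, 1998 + 9 days = Jan 29, 1998.
The 28-day compressive test is run: Jan 29, 1998 + 13 days = Feb 11, 1998.
The final strength report is issued: Feb 11, 1998 + 44 days = Mar 27, 1998.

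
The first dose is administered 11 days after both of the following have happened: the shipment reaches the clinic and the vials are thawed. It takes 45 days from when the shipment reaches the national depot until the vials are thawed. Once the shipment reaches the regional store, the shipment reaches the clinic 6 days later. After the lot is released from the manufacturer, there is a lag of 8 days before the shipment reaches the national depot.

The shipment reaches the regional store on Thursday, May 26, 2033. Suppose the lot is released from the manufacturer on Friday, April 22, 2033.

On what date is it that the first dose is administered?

The shipment reaches the regional store: May 26, 2033.
The shipment reaches the clinic: May 26, 2033 + 6 days = Jun 1, 2033.
The lot is released from the manufacturer: Apr 22, 2033.
The shipment reaches the national depot: Apr 22, 2033 + 8 days = Apr 30, 2033.
The vials are thawed: Apr 30, 2033 + 45 days = Jun 14, 2033.
Both prerequisites met — the shipment reaches the clinic (Jun 1, 2033), the vials are thawed (Jun 14, 2033); the later is Jun 14, 2033.
The first dose is administered: Jun 14, 2033 + 11 days = Jun 25, 2033.

Saturday, June 25, 2033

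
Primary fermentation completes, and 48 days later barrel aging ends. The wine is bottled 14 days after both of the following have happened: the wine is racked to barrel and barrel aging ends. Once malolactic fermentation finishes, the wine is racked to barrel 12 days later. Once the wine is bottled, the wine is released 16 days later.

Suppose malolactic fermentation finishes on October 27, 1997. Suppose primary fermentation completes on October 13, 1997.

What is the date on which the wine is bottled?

December 14, 1997

Malolactic fermentation finishes: Oct 27, 1997.
The wine is racked to barrel: Oct 27, 1997 + 12 days = Nov 8, 1997.
Primary fermentation completes: Oct 13, 1997.
Barrel aging ends: Oct 13, 1997 + 48 days = Nov 30, 1997.
Both prerequisites met — the wine is racked to barrel (Nov 8, 1997), barrel aging ends (Nov 30, 1997); the later is Nov 30, 1997.
The wine is bottled: Nov 30, 1997 + 14 days = Dec 14, 1997.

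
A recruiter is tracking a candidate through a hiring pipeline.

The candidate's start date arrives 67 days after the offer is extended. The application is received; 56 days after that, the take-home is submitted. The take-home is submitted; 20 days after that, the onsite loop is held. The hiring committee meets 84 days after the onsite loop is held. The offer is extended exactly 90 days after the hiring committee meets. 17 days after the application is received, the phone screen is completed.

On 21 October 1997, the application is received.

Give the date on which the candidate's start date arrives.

3 September 1998

The application is received: Oct 21, 1997.
The take-home is submitted: Oct 21, 1997 + 56 days = Dec 16, 1997.
The onsite loop is held: Dec 16, 1997 + 20 days = Jan 5, 1998.
The hiring committee meets: Jan 5, 1998 + 84 days = Mar 30, 1998.
The offer is extended: Mar 30, 1998 + 90 days = Jun 28, 1998.
The candidate's start date arrives: Jun 28, 1998 + 67 days = Sep 3, 1998.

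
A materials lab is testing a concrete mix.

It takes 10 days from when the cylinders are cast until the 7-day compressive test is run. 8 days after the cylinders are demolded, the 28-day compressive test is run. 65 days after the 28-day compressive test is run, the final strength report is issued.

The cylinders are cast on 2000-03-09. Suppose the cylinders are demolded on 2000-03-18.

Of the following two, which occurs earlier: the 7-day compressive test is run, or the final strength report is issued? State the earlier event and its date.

The cylinders are cast: Mar 9, 2000.
The 7-day compressive test is run: Mar 9, 2000 + 10 days = Mar 19, 2000.
The cylinders are demolded: Mar 18, 2000.
The 28-day compressive test is run: Mar 18, 2000 + 8 days = Mar 26, 2000.
The final strength report is issued: Mar 26, 2000 + 65 days = May 30, 2000.
Comparing: the 7-day compressive test is run on Mar 19, 2000 vs the final strength report is issued on May 30, 2000. Earlier: the 7-day compressive test is run.

The 7-day compressive test is run — 2000-03-19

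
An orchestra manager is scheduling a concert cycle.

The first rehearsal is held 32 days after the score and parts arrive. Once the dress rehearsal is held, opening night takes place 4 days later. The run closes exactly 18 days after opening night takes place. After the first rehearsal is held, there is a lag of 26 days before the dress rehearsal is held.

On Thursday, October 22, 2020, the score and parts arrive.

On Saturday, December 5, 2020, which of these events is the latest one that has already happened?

The first rehearsal is held

The score and parts arrive: Oct 22, 2020.
The first rehearsal is held: Oct 22, 2020 + 32 days = Nov 23, 2020.
The dress rehearsal is held: Nov 23, 2020 + 26 days = Dec 19, 2020.
Opening night takes place: Dec 19, 2020 + 4 days = Dec 23, 2020.
The run closes: Dec 23, 2020 + 18 days = Jan 10, 2021.
Dec 5, 2020 falls between when the first rehearsal is held (Nov 23, 2020) and when the dress rehearsal is held (Dec 19, 2020).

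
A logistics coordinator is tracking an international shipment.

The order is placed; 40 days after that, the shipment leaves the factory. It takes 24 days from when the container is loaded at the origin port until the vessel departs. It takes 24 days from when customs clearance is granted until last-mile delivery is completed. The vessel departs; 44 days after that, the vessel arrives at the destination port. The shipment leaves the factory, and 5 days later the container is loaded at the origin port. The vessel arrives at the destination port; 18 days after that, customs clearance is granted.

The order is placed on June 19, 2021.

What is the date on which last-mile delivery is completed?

The order is placed: Jun 19, 2021.
The shipment leaves the factory: Jun 19, 2021 + 40 days = Jul 29, 2021.
The container is loaded at the origin port: Jul 29, 2021 + 5 days = Aug 3, 2021.
The vessel departs: Aug 3, 2021 + 24 days = Aug 27, 2021.
The vessel arrives at the destination port: Aug 27, 2021 + 44 days = Oct 10, 2021.
Customs clearance is granted: Oct 10, 2021 + 18 days = Oct 28, 2021.
Last-mile delivery is completed: Oct 28, 2021 + 24 days = Nov 21, 2021.

November 21, 2021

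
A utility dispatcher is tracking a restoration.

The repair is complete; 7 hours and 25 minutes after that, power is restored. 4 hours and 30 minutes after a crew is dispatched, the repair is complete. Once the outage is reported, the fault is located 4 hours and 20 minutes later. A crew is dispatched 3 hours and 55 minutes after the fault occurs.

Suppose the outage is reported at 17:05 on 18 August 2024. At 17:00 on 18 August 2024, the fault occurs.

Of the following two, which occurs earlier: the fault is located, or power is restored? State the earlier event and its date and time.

The outage is reported: 17:05 Aug 18, 2024.
The fault is located: 17:05 Aug 18, 2024 + 4h20m = 21:25 Aug 18, 2024.
The fault occurs: 17:00 Aug 18, 2024.
A crew is dispatched: 17:00 Aug 18, 2024 + 3h55m = 20:55 Aug 18, 2024.
The repair is complete: 20:55 Aug 18, 2024 + 4h30m = 01:25 Aug 19, 2024.
Power is restored: 01:25 Aug 19, 2024 + 7h25m = 08:50 Aug 19, 2024.
Comparing: the fault is located at 21:25 Aug 18, 2024 vs power is restored at 08:50 Aug 19, 2024. Earlier: the fault is located.

The fault is located — 21:25 on 18 August 2024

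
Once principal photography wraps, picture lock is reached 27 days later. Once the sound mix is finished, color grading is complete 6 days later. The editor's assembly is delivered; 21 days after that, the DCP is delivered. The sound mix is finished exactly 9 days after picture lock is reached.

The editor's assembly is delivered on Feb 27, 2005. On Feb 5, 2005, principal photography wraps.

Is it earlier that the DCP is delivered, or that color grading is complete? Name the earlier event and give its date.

Color grading is complete — Mar 19, 2005

The editor's assembly is delivered: Feb 27, 2005.
The DCP is delivered: Feb 27, 2005 + 21 days = Mar 20, 2005.
Principal photography wraps: Feb 5, 2005.
Picture lock is reached: Feb 5, 2005 + 27 days = Mar 4, 2005.
The sound mix is finished: Mar 4, 2005 + 9 days = Mar 13, 2005.
Color grading is complete: Mar 13, 2005 + 6 days = Mar 19, 2005.
Comparing: the DCP is delivered on Mar 20, 2005 vs color grading is complete on Mar 19, 2005. Earlier: color grading is complete.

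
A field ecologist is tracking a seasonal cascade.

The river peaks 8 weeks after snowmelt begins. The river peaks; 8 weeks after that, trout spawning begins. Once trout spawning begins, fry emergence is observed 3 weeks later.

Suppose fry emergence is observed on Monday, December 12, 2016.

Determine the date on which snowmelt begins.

Monday, August 1, 2016

Fry emergence is observed: Dec 12, 2016.
Trout spawning begins: Dec 12, 2016 − 3 weeks = Nov 21, 2016.
The river peaks: Nov 21, 2016 − 8 weeks = Sep 26, 2016.
Snowmelt begins: Sep 26, 2016 − 8 weeks = Aug 1, 2016.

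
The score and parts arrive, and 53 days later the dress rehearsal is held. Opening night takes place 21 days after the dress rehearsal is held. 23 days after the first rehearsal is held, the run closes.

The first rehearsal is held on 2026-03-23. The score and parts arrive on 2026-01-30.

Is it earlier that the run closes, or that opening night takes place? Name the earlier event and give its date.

The first rehearsal is held: Mar 23, 2026.
The run closes: Mar 23, 2026 + 23 days = Apr 15, 2026.
The score and parts arrive: Jan 30, 2026.
The dress rehearsal is held: Jan 30, 2026 + 53 days = Mar 24, 2026.
Opening night takes place: Mar 24, 2026 + 21 days = Apr 14, 2026.
Comparing: the run closes on Apr 15, 2026 vs opening night takes place on Apr 14, 2026. Earlier: opening night takes place.

Opening night takes place — 2026-04-14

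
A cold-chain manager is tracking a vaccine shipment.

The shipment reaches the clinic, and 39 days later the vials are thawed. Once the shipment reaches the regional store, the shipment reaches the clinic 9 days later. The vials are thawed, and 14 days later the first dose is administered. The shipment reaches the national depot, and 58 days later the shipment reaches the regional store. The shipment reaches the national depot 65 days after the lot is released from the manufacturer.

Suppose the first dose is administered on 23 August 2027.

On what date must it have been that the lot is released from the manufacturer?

The first dose is administered: Aug 23, 2027.
The vials are thawed: Aug 23, 2027 − 14 days = Aug 9, 2027.
The shipment reaches the clinic: Aug 9, 2027 − 39 days = Jul 1, 2027.
The shipment reaches the regional store: Jul 1, 2027 − 9 days = Jun 22, 2027.
The shipment reaches the national depot: Jun 22, 2027 − 58 days = Apr 25, 2027.
The lot is released from the manufacturer: Apr 25, 2027 − 65 days = Feb 19, 2027.

19 February 2027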